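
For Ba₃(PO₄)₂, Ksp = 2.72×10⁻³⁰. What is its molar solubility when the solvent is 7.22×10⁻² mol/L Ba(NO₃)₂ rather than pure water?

Ba₃(PO₄)₂(s) ⇌ 3 Ba²⁺(aq) + 2 PO₄³⁻(aq)
Let s be the solubility of Ba₃(PO₄)₂ here. The common ion gives [Ba²⁺] ≈ 7.22×10⁻² mol/L, and [PO₄³⁻] = 2s.
Ksp = [Ba²⁺]^3[PO₄³⁻]^2 = (7.22×10⁻²)^3(2s)^2
(2s)^2 = 2.72×10⁻³⁰ / (7.22×10⁻²)^3 = 7.23×10⁻²⁷
s = 4.25×10⁻¹⁴ mol/L

4.25×10⁻¹⁴ M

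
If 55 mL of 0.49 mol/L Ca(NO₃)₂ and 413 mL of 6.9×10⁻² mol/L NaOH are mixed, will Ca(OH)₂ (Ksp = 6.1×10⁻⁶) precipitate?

After mixing, V = 55 mL + 413 mL = 468 mL.
[Ca²⁺] = (0.49)(55)/468 = 5.8×10⁻² mol/L
[OH⁻] = (6.9×10⁻²)(413)/468 = 6.1×10⁻² mol/L
Q = [Ca²⁺][OH⁻]^2 = 2.1×10⁻⁴
Q = 2.1×10⁻⁴ > Ksp = 6.1×10⁻⁶, so the solution is supersaturated and Ca(OH)₂ precipitates.

Yes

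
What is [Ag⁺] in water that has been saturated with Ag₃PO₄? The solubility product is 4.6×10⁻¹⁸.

6.1×10⁻⁵ M

Ag₃PO₄(s) ⇌ 3 Ag⁺(aq) + PO₄³⁻(aq)
Let s be the molar solubility. Then [Ag⁺] = 3s and [PO₄³⁻] = s.
Ksp = [Ag⁺]^3[PO₄³⁻] = (3s)^3 · s = 27s^4 = 4.6×10⁻¹⁸
s = 2.0×10⁻⁵ mol L⁻¹
[Ag⁺] = 3s = 6.1×10⁻⁵ mol L⁻¹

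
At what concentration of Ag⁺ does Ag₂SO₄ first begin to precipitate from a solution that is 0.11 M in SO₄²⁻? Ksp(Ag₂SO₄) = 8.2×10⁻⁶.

8.6×10⁻³ M

A salt starts to precipitate once the ion product Q reaches its Ksp.
Ag₂SO₄(s) ⇌ 2 Ag⁺(aq) + SO₄²⁻(aq)
Ksp = [Ag⁺]^2[SO₄²⁻] = [Ag⁺]^2(0.11)
[Ag⁺]^2 = 8.2×10⁻⁶ / (0.11) = 7.5×10⁻⁵
[Ag⁺] = 8.6×10⁻³ M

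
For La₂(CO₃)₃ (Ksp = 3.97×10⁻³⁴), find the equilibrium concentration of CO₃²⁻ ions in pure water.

La₂(CO₃)₃(s) ⇌ 2 La³⁺(aq) + 3 CO₃²⁻(aq)
For each mole of La₂(CO₃)₃ that dissolves per liter, [La³⁺] = 2s and [CO₃²⁻] = 3s; let s denote this solubility.
Ksp = [La³⁺]^2[CO₃²⁻]^3 = (2s)^2 · (3s)^3 = 108s^5 = 3.97×10⁻³⁴
s = 8.19×10⁻⁸ mol L⁻¹
[CO₃²⁻] = 3s = 2.46×10⁻⁷ mol L⁻¹

2.46×10⁻⁷ M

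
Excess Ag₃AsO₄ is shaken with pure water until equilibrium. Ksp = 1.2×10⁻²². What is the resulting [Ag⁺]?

Ag₃AsO₄(s) ⇌ 3 Ag⁺(aq) + AsO₄³⁻(aq)
Let s be the molar solubility. Then [Ag⁺] = 3s and [AsO₄³⁻] = s.
Ksp = [Ag⁺]^3[AsO₄³⁻] = (3s)^3 · s = 27s^4 = 1.2×10⁻²²
s = 1.5×10⁻⁶ mol/L
[Ag⁺] = 3s = 4.4×10⁻⁶ mol/L

4.4×10⁻⁶ M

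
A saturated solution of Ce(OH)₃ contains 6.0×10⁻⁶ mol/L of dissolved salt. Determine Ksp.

Ksp = 3.5×10⁻²⁰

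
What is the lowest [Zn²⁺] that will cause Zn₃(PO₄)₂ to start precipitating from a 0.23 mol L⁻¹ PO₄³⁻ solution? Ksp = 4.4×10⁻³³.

4.4×10⁻¹¹ M

Precipitation begins when Q = Ksp.
Zn₃(PO₄)₂(s) ⇌ 3 Zn²⁺(aq) + 2 PO₄³⁻(aq)
Ksp = [Zn²⁺]^3[PO₄³⁻]^2 = [Zn²⁺]^3(0.23)^2
[Zn²⁺]^3 = 4.4×10⁻³³ / (0.23)^2 = 8.3×10⁻³²
[Zn²⁺] = 4.4×10⁻¹¹ mol L⁻¹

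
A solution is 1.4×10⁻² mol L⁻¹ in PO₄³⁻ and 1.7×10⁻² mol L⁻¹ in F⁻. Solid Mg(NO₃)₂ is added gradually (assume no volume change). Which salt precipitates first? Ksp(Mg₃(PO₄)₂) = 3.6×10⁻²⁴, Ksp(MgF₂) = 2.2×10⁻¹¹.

MgF₂

A salt starts to precipitate once the ion product Q reaches its Ksp.
For Mg₃(PO₄)₂: [Mg²⁺] = (Ksp/[PO₄³⁻]^2)^(1/3) = 2.6×10⁻⁷ mol L⁻¹
For MgF₂: [Mg²⁺] = (Ksp/[F⁻]^2) = 7.6×10⁻⁸ mol L⁻¹
Since MgF₂ needs less Mg²⁺ to reach saturation, it precipitates first.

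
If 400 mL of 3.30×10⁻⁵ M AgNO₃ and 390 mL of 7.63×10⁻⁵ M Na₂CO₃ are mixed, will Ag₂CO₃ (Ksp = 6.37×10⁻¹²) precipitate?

After mixing, V = 400 mL + 390 mL = 790 mL.
[Ag⁺] = (3.30×10⁻⁵)(400)/790 = 1.67×10⁻⁵ M
[CO₃²⁻] = (7.63×10⁻⁵)(390)/790 = 3.77×10⁻⁵ M
Q = [Ag⁺]^2[CO₃²⁻] = 1.05×10⁻¹⁴
Q < Ksp (1.05×10⁻¹⁴ vs 6.37×10⁻¹²); the solution remains unsaturated and no precipitate forms.

No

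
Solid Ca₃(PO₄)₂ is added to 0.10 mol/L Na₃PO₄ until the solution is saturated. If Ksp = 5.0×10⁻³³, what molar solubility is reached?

2.6×10⁻¹¹ M

Ca₃(PO₄)₂(s) ⇌ 3 Ca²⁺(aq) + 2 PO₄³⁻(aq)
The solution already contains PO₄³⁻ at 0.10 mol/L. Let s be the molar solubility of Ca₃(PO₄)₂.
[PO₄³⁻] ≈ 0.10 mol/L (common ion dominates); [Ca²⁺] = 3s.
Ksp = [Ca²⁺]^3[PO₄³⁻]^2 = (3s)^3(0.10)^2
(3s)^3 = 5.0×10⁻³³ / (0.10)^2 = 5.0×10⁻³¹
s = 2.6×10⁻¹¹ mol/L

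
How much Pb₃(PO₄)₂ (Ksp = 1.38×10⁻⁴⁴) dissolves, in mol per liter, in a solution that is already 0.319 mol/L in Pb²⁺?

3.26×10⁻²² M

Pb₃(PO₄)₂(s) ⇌ 3 Pb²⁺(aq) + 2 PO₄³⁻(aq)
Let s be the solubility of Pb₃(PO₄)₂ here. The common ion gives [Pb²⁺] ≈ 0.319 mol/L, and [PO₄³⁻] = 2s.
Ksp = [Pb²⁺]^3[PO₄³⁻]^2 = (0.319)^3(2s)^2
(2s)^2 = 1.38×10⁻⁴⁴ / (0.319)^3 = 4.25×10⁻⁴³
s = 3.26×10⁻²² mol/L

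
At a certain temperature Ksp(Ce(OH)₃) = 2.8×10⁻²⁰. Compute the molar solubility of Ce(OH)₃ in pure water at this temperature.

5.7×10⁻⁶ M

Ce(OH)₃(s) ⇌ Ce³⁺(aq) + 3 OH⁻(aq)
With molar solubility s: [Ce³⁺] = s, [OH⁻] = 3s.
Ksp = [Ce³⁺][OH⁻]^3 = s · (3s)^3 = 27s^4
27s^4 = 2.8×10⁻²⁰  ⇒  s^4 = 1.0×10⁻²¹
s = (1.0×10⁻²¹)^(1/4) = 5.7×10⁻⁶ mol/L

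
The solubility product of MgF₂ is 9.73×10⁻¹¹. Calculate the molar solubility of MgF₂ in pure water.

2.90×10⁻⁴ M

MgF₂(s) ⇌ Mg²⁺(aq) + 2 F⁻(aq)
Let s be the molar solubility. Then [Mg²⁺] = s and [F⁻] = 2s.
Ksp = [Mg²⁺][F⁻]^2 = s · (2s)^2 = 4s^3
4s^3 = 9.73×10⁻¹¹  ⇒  s^3 = 2.43×10⁻¹¹
s = (2.43×10⁻¹¹)^(1/3) = 2.90×10⁻⁴ M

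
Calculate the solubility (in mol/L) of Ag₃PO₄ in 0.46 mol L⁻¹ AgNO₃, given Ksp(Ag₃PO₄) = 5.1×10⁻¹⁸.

Ag₃PO₄(s) ⇌ 3 Ag⁺(aq) + PO₄³⁻(aq)
The solution already contains Ag⁺ at 0.46 mol L⁻¹. Let s be the molar solubility of Ag₃PO₄.
[Ag⁺] ≈ 0.46 mol L⁻¹ (common ion dominates); [PO₄³⁻] = s.
Ksp = [Ag⁺]^3[PO₄³⁻] = (0.46)^3s
s = 5.1×10⁻¹⁸ / (0.46)^3 = 5.2×10⁻¹⁷
s = 5.2×10⁻¹⁷ mol L⁻¹

5.2×10⁻¹⁷ M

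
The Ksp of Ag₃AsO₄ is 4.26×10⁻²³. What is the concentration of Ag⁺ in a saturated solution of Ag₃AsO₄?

Ag₃AsO₄(s) ⇌ 3 Ag⁺(aq) + AsO₄³⁻(aq)
If s mol/L of Ag₃AsO₄ dissolves, [Ag⁺] = 3s and [AsO₄³⁻] = s.
Ksp = [Ag⁺]^3[AsO₄³⁻] = (3s)^3 · s = 27s^4 = 4.26×10⁻²³
s = 1.12×10⁻⁶ M
[Ag⁺] = 3s = 3.36×10⁻⁶ M

3.36×10⁻⁶ M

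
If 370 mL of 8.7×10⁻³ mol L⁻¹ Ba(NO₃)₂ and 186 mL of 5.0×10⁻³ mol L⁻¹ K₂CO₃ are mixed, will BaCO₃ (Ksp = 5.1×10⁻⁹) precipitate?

Total volume after mixing = 370 + 186 = 556 mL.
[Ba²⁺] = (8.7×10⁻³)(370)/556 = 5.8×10⁻³ mol L⁻¹
[CO₃²⁻] = (5.0×10⁻³)(186)/556 = 1.7×10⁻³ mol L⁻¹
Q = [Ba²⁺][CO₃²⁻] = 9.7×10⁻⁶
Q = 9.7×10⁻⁶ > Ksp = 5.1×10⁻⁹, so the solution is supersaturated and BaCO₃ precipitates.

Yes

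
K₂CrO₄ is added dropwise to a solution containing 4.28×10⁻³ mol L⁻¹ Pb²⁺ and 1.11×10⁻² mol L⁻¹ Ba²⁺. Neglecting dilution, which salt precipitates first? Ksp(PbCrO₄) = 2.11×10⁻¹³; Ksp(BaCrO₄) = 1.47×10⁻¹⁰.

Precipitation of each salt begins when its ion product equals Ksp.
For PbCrO₄: [CrO₄²⁻] = (Ksp/[Pb²⁺]) = 4.93×10⁻¹¹ mol L⁻¹
For BaCrO₄: [CrO₄²⁻] = (Ksp/[Ba²⁺]) = 1.32×10⁻⁸ mol L⁻¹
The smaller threshold [CrO₄²⁻] is reached first, so PbCrO₄ precipitates first.

PbCrO₄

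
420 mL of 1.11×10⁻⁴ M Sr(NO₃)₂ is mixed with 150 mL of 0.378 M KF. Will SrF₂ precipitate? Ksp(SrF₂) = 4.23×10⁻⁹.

Yes

After mixing, V = 420 mL + 150 mL = 570 mL.
[Sr²⁺] = (1.11×10⁻⁴)(420)/570 = 8.18×10⁻⁵ M
[F⁻] = (0.378)(150)/570 = 9.95×10⁻² M
Q = [Sr²⁺][F⁻]^2 = 8.09×10⁻⁷
Q = 8.09×10⁻⁷ > Ksp = 4.23×10⁻⁹, so the solution is supersaturated and SrF₂ precipitates.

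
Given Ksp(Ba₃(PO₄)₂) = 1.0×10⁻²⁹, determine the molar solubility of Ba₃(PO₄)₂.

Ba₃(PO₄)₂(s) ⇌ 3 Ba²⁺(aq) + 2 PO₄³⁻(aq)
Call the molar solubility s, so that [Ba²⁺] = 3s and [PO₄³⁻] = 2s.
Ksp = [Ba²⁺]^3[PO₄³⁻]^2 = (3s)^3 · (2s)^2 = 108s^5
108s^5 = 1.0×10⁻²⁹  ⇒  s^5 = 9.3×10⁻³²
s = 6.2×10⁻⁷ mol L⁻¹

6.2×10⁻⁷ M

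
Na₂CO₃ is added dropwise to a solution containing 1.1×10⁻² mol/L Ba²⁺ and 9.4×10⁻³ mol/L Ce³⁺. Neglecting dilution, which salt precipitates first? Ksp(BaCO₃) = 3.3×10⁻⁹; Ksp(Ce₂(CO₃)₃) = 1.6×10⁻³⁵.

A salt starts to precipitate once the ion product Q reaches its Ksp.
For BaCO₃: [CO₃²⁻] = (Ksp/[Ba²⁺]) = 3.0×10⁻⁷ mol/L
For Ce₂(CO₃)₃: [CO₃²⁻] = (Ksp/[Ce³⁺]^2)^(1/3) = 5.7×10⁻¹¹ mol/L
The smaller threshold [CO₃²⁻] is reached first, so Ce₂(CO₃)₃ precipitates first.

Ce₂(CO₃)₃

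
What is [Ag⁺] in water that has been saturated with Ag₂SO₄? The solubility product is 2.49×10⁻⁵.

Ag₂SO₄(s) ⇌ 2 Ag⁺(aq) + SO₄²⁻(aq)
For each mole of Ag₂SO₄ that dissolves per liter, [Ag⁺] = 2s and [SO₄²⁻] = s; let s denote this solubility.
Ksp = [Ag⁺]^2[SO₄²⁻] = (2s)^2 · s = 4s^3 = 2.49×10⁻⁵
s = 1.84×10⁻² mol L⁻¹
[Ag⁺] = 2s = 3.68×10⁻² mol L⁻¹

3.68×10⁻² M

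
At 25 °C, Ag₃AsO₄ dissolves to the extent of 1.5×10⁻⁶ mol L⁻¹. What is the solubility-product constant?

Ksp = 1.4×10⁻²²

Ag₃AsO₄(s) ⇌ 3 Ag⁺(aq) + AsO₄³⁻(aq)
For each mole of Ag₃AsO₄ that dissolves per liter, [Ag⁺] = 3s and [AsO₄³⁻] = s; let s denote this solubility.
Ksp = [Ag⁺]^3[AsO₄³⁻] = (3s)^3 · s = 27s^4
Ksp = 27 × (1.5×10⁻⁶)^4 = 1.4×10⁻²²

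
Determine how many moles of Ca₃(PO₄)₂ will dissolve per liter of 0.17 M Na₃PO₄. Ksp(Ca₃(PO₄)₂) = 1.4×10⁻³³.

Ca₃(PO₄)₂(s) ⇌ 3 Ca²⁺(aq) + 2 PO₄³⁻(aq)
The solution already contains PO₄³⁻ at 0.17 M. Let s be the molar solubility of Ca₃(PO₄)₂.
[PO₄³⁻] ≈ 0.17 M (common ion dominates); [Ca²⁺] = 3s.
Ksp = [Ca²⁺]^3[PO₄³⁻]^2 = (3s)^3(0.17)^2
(3s)^3 = 1.4×10⁻³³ / (0.17)^2 = 4.8×10⁻³²
s = 1.2×10⁻¹¹ M

1.2×10⁻¹¹ M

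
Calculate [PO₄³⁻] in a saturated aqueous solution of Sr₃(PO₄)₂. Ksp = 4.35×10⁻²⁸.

2.64×10⁻⁶ M

Sr₃(PO₄)₂(s) ⇌ 3 Sr²⁺(aq) + 2 PO₄³⁻(aq)
For each mole of Sr₃(PO₄)₂ that dissolves per liter, [Sr²⁺] = 3s and [PO₄³⁻] = 2s; let s denote this solubility.
Ksp = [Sr²⁺]^3[PO₄³⁻]^2 = (3s)^3 · (2s)^2 = 108s^5 = 4.35×10⁻²⁸
s = 1.32×10⁻⁶ M
[PO₄³⁻] = 2s = 2.64×10⁻⁶ M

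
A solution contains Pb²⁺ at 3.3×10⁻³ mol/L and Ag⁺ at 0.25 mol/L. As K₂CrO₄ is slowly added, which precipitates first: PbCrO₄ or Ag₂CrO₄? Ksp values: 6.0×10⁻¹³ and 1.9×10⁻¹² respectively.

Ag₂CrO₄

A salt starts to precipitate once the ion product Q reaches its Ksp.
For PbCrO₄: [CrO₄²⁻] = (Ksp/[Pb²⁺]) = 1.8×10⁻¹⁰ mol/L
For Ag₂CrO₄: [CrO₄²⁻] = (Ksp/[Ag⁺]^2) = 3.0×10⁻¹¹ mol/L
Ag₂CrO₄ requires the lower [CrO₄²⁻], so it precipitates first.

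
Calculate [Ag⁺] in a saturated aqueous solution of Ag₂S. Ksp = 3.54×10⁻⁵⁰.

4.14×10⁻¹⁷ M

Ag₂S(s) ⇌ 2 Ag⁺(aq) + S²⁻(aq)
Let s be the molar solubility. Then [Ag⁺] = 2s and [S²⁻] = s.
Ksp = [Ag⁺]^2[S²⁻] = (2s)^2 · s = 4s^3 = 3.54×10⁻⁵⁰
s = 2.07×10⁻¹⁷ mol/L
[Ag⁺] = 2s = 4.14×10⁻¹⁷ mol/L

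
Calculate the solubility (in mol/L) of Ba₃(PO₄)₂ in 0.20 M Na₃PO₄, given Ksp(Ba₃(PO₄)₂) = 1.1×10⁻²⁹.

2.2×10⁻¹⁰ M

Ba₃(PO₄)₂(s) ⇌ 3 Ba²⁺(aq) + 2 PO₄³⁻(aq)
PO₄³⁻ is already present at 0.20 M. If s mol/L of Ba₃(PO₄)₂ dissolves, [Ba²⁺] = 3s while [PO₄³⁻] ≈ 0.20 M.
Ksp = [Ba²⁺]^3[PO₄³⁻]^2 = (3s)^3(0.20)^2
(3s)^3 = 1.1×10⁻²⁹ / (0.20)^2 = 2.8×10⁻²⁸
s = 2.2×10⁻¹⁰ M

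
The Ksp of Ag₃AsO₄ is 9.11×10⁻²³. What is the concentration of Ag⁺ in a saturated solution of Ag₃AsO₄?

4.07×10⁻⁶ M

Ag₃AsO₄(s) ⇌ 3 Ag⁺(aq) + AsO₄³⁻(aq)
If s mol/L of Ag₃AsO₄ dissolves, [Ag⁺] = 3s and [AsO₄³⁻] = s.
Ksp = [Ag⁺]^3[AsO₄³⁻] = (3s)^3 · s = 27s^4 = 9.11×10⁻²³
s = 1.36×10⁻⁶ M
[Ag⁺] = 3s = 4.07×10⁻⁶ M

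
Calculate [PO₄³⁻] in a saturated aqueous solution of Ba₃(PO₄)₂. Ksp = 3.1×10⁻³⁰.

9.8×10⁻⁷ M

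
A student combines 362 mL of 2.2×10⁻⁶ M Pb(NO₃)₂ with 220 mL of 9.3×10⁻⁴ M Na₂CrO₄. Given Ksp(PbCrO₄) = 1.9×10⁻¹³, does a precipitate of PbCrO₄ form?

After mixing, V = 362 mL + 220 mL = 582 mL.
[Pb²⁺] = (2.2×10⁻⁶)(362)/582 = 1.4×10⁻⁶ M
[CrO₄²⁻] = (9.3×10⁻⁴)(220)/582 = 3.5×10⁻⁴ M
Q = [Pb²⁺][CrO₄²⁻] = 4.8×10⁻¹⁰
Since Q (4.8×10⁻¹⁰) exceeds Ksp (1.9×10⁻¹³), PbCrO₄ will precipitate.

Yes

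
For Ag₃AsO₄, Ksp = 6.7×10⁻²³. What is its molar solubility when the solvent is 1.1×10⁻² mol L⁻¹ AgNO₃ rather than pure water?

Ag₃AsO₄(s) ⇌ 3 Ag⁺(aq) + AsO₄³⁻(aq)
The solution already contains Ag⁺ at 1.1×10⁻² mol L⁻¹. Let s be the molar solubility of Ag₃AsO₄.
[Ag⁺] ≈ 1.1×10⁻² mol L⁻¹ (common ion dominates); [AsO₄³⁻] = s.
Ksp = [Ag⁺]^3[AsO₄³⁻] = (1.1×10⁻²)^3s
s = 6.7×10⁻²³ / (1.1×10⁻²)^3 = 5.0×10⁻¹⁷
s = 5.0×10⁻¹⁷ mol L⁻¹

5.0×10⁻¹⁷ M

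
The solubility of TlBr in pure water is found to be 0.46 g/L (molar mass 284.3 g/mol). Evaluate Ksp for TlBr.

Molar solubility s = (0.46 g/L) / (284.3 g/mol) = 1.618×10⁻³ mol/L
TlBr(s) ⇌ Tl⁺(aq) + Br⁻(aq)
Call the molar solubility s, so that [Tl⁺] = s and [Br⁻] = s.
Ksp = [Tl⁺][Br⁻] = s · s = s^2
Ksp = (1.618×10⁻³)^2 = 2.6×10⁻⁶

Ksp = 2.6×10⁻⁶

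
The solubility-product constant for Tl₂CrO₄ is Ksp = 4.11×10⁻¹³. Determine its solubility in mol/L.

Tl₂CrO₄(s) ⇌ 2 Tl⁺(aq) + CrO₄²⁻(aq)
For each mole of Tl₂CrO₄ that dissolves per liter, [Tl⁺] = 2s and [CrO₄²⁻] = s; let s denote this solubility.
Ksp = [Tl⁺]^2[CrO₄²⁻] = (2s)^2 · s = 4s^3
4s^3 = 4.11×10⁻¹³  ⇒  s^3 = 1.03×10⁻¹³
s = 4.68×10⁻⁵ mol L⁻¹

4.68×10⁻⁵ M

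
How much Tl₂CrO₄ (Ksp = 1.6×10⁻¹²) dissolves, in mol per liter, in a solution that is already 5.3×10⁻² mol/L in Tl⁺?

Tl₂CrO₄(s) ⇌ 2 Tl⁺(aq) + CrO₄²⁻(aq)
Tl⁺ is already present at 5.3×10⁻² mol/L. If s mol/L of Tl₂CrO₄ dissolves, [CrO₄²⁻] = s while [Tl⁺] ≈ 5.3×10⁻² mol/L.
Ksp = [Tl⁺]^2[CrO₄²⁻] = (5.3×10⁻²)^2s
s = 1.6×10⁻¹² / (5.3×10⁻²)^2 = 5.7×10⁻¹⁰
s = 5.7×10⁻¹⁰ mol/L

5.7×10⁻¹⁰ M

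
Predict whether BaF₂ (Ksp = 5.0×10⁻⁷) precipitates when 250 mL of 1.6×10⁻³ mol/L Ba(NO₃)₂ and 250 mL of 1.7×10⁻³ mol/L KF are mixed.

No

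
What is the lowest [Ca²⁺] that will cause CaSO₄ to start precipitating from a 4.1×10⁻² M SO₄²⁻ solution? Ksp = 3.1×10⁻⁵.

Precipitation begins when Q = Ksp.
CaSO₄(s) ⇌ Ca²⁺(aq) + SO₄²⁻(aq)
Ksp = [Ca²⁺][SO₄²⁻] = [Ca²⁺](4.1×10⁻²)
[Ca²⁺] = 3.1×10⁻⁵ / (4.1×10⁻²) = 7.6×10⁻⁴
[Ca²⁺] = 7.6×10⁻⁴ M

7.6×10⁻⁴ M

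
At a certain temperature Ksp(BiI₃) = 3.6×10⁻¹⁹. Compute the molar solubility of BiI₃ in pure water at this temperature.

1.1×10⁻⁵ M

BiI₃(s) ⇌ Bi³⁺(aq) + 3 I⁻(aq)
With molar solubility s: [Bi³⁺] = s, [I⁻] = 3s.
Ksp = [Bi³⁺][I⁻]^3 = s · (3s)^3 = 27s^4
27s^4 = 3.6×10⁻¹⁹  ⇒  s^4 = 1.3×10⁻²⁰
Taking the 4th root, s = 1.1×10⁻⁵ mol/L.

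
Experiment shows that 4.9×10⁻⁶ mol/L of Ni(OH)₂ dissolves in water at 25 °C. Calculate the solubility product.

Ksp = 4.7×10⁻¹⁶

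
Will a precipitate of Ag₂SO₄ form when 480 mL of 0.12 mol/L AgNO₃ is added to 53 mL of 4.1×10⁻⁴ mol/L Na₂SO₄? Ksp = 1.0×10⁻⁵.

No

The combined volume is 533 mL.
[Ag⁺] = (0.12)(480)/533 = 0.11 mol/L
[SO₄²⁻] = (4.1×10⁻⁴)(53)/533 = 4.1×10⁻⁵ mol/L
Q = [Ag⁺]^2[SO₄²⁻] = 4.8×10⁻⁷
Q = 4.8×10⁻⁷ < Ksp = 1.0×10⁻⁵, so the solution is unsaturated and no precipitate forms.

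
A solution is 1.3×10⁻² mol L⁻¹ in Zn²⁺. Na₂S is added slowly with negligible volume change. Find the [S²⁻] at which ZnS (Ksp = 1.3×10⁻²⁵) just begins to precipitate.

Precipitation of each salt begins when its ion product equals Ksp.
ZnS(s) ⇌ Zn²⁺(aq) + S²⁻(aq)
Ksp = [Zn²⁺][S²⁻] = [S²⁻](1.3×10⁻²)
[S²⁻] = 1.3×10⁻²⁵ / (1.3×10⁻²) = 1.0×10⁻²³
[S²⁻] = 1.0×10⁻²³ mol L⁻¹

1.0×10⁻²³ M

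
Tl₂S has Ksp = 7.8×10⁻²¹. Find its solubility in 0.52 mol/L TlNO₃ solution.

Tl₂S(s) ⇌ 2 Tl⁺(aq) + S²⁻(aq)
The solution already contains Tl⁺ at 0.52 mol/L. Let s be the molar solubility of Tl₂S.
[Tl⁺] ≈ 0.52 mol/L (common ion dominates); [S²⁻] = s.
Ksp = [Tl⁺]^2[S²⁻] = (0.52)^2s
s = 7.8×10⁻²¹ / (0.52)^2 = 2.9×10⁻²⁰
s = 2.9×10⁻²⁰ mol/L

2.9×10⁻²⁰ M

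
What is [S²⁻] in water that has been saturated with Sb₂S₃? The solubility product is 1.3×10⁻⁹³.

Sb₂S₃(s) ⇌ 2 Sb³⁺(aq) + 3 S²⁻(aq)
For each mole of Sb₂S₃ that dissolves per liter, [Sb³⁺] = 2s and [S²⁻] = 3s; let s denote this solubility.
Ksp = [Sb³⁺]^2[S²⁻]^3 = (2s)^2 · (3s)^3 = 108s^5 = 1.3×10⁻⁹³
s = 1.0×10⁻¹⁹ M
[S²⁻] = 3s = 3.1×10⁻¹⁹ M

3.1×10⁻¹⁹ M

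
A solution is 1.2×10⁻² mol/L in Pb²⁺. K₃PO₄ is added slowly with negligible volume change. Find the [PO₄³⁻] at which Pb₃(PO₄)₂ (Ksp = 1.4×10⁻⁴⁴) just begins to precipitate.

The threshold for precipitation is Q = Ksp.
Pb₃(PO₄)₂(s) ⇌ 3 Pb²⁺(aq) + 2 PO₄³⁻(aq)
Ksp = [Pb²⁺]^3[PO₄³⁻]^2 = [PO₄³⁻]^2(1.2×10⁻²)^3
[PO₄³⁻]^2 = 1.4×10⁻⁴⁴ / (1.2×10⁻²)^3 = 8.1×10⁻³⁹
[PO₄³⁻] = 9.0×10⁻²⁰ mol/L

9.0×10⁻²⁰ M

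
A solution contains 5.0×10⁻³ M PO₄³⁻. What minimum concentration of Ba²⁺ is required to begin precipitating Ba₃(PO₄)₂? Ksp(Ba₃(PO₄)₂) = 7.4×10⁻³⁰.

6.7×10⁻⁹ M

Precipitation begins when Q = Ksp.
Ba₃(PO₄)₂(s) ⇌ 3 Ba²⁺(aq) + 2 PO₄³⁻(aq)
Ksp = [Ba²⁺]^3[PO₄³⁻]^2 = [Ba²⁺]^3(5.0×10⁻³)^2
[Ba²⁺]^3 = 7.4×10⁻³⁰ / (5.0×10⁻³)^2 = 3.0×10⁻²⁵
[Ba²⁺] = 6.7×10⁻⁹ M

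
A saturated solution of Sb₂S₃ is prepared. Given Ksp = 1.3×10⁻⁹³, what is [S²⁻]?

Sb₂S₃(s) ⇌ 2 Sb³⁺(aq) + 3 S²⁻(aq)
Call the molar solubility s, so that [Sb³⁺] = 2s and [S²⁻] = 3s.
Ksp = [Sb³⁺]^2[S²⁻]^3 = (2s)^2 · (3s)^3 = 108s^5 = 1.3×10⁻⁹³
s = 1.0×10⁻¹⁹ mol/L
[S²⁻] = 3s = 3.1×10⁻¹⁹ mol/L

3.1×10⁻¹⁹ M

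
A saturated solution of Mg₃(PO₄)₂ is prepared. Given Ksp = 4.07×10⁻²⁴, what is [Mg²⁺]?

Mg₃(PO₄)₂(s) ⇌ 3 Mg²⁺(aq) + 2 PO₄³⁻(aq)
If s mol/L of Mg₃(PO₄)₂ dissolves, [Mg²⁺] = 3s and [PO₄³⁻] = 2s.
Ksp = [Mg²⁺]^3[PO₄³⁻]^2 = (3s)^3 · (2s)^2 = 108s^5 = 4.07×10⁻²⁴
s = 8.23×10⁻⁶ mol L⁻¹
[Mg²⁺] = 3s = 2.47×10⁻⁵ mol L⁻¹

2.47×10⁻⁵ M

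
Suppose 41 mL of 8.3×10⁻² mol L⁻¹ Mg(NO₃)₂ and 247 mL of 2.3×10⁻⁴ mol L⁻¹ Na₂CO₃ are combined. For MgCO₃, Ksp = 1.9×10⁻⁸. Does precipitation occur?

Yes

After mixing, V = 41 mL + 247 mL = 288 mL.
[Mg²⁺] = (8.3×10⁻²)(41)/288 = 1.2×10⁻² mol L⁻¹
[CO₃²⁻] = (2.3×10⁻⁴)(247)/288 = 2.0×10⁻⁴ mol L⁻¹
Q = [Mg²⁺][CO₃²⁻] = 2.3×10⁻⁶
Q = 2.3×10⁻⁶ > Ksp = 1.9×10⁻⁸, so the solution is supersaturated and MgCO₃ precipitates.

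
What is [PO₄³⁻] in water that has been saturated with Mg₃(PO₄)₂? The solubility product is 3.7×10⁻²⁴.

Mg₃(PO₄)₂(s) ⇌ 3 Mg²⁺(aq) + 2 PO₄³⁻(aq)
With molar solubility s: [Mg²⁺] = 3s, [PO₄³⁻] = 2s.
Ksp = [Mg²⁺]^3[PO₄³⁻]^2 = (3s)^3 · (2s)^2 = 108s^5 = 3.7×10⁻²⁴
s = 8.1×10⁻⁶ M
[PO₄³⁻] = 2s = 1.6×10⁻⁵ M

1.6×10⁻⁵ M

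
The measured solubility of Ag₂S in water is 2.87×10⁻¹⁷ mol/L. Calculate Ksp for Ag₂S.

Ksp = 9.46×10⁻⁵⁰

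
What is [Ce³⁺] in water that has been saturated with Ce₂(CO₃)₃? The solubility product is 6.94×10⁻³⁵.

Ce₂(CO₃)₃(s) ⇌ 2 Ce³⁺(aq) + 3 CO₃²⁻(aq)
For each mole of Ce₂(CO₃)₃ that dissolves per liter, [Ce³⁺] = 2s and [CO₃²⁻] = 3s; let s denote this solubility.
Ksp = [Ce³⁺]^2[CO₃²⁻]^3 = (2s)^2 · (3s)^3 = 108s^5 = 6.94×10⁻³⁵
s = 5.78×10⁻⁸ M
[Ce³⁺] = 2s = 1.16×10⁻⁷ M

1.16×10⁻⁷ M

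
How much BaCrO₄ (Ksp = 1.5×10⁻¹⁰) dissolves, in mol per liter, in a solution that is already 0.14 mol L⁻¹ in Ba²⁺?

1.1×10⁻⁹ M

BaCrO₄(s) ⇌ Ba²⁺(aq) + CrO₄²⁻(aq)
Let s be the solubility of BaCrO₄ here. The common ion gives [Ba²⁺] ≈ 0.14 mol L⁻¹, and [CrO₄²⁻] = s.
Ksp = [Ba²⁺][CrO₄²⁻] = (0.14)s
s = 1.5×10⁻¹⁰ / (0.14) = 1.1×10⁻⁹
s = 1.1×10⁻⁹ mol L⁻¹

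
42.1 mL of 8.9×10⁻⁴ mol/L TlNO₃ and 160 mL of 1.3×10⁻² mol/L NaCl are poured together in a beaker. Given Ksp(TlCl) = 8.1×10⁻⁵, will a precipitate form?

After mixing, V = 42.1 mL + 160 mL = 202.1 mL.
[Tl⁺] = (8.9×10⁻⁴)(42.1)/202.1 = 1.9×10⁻⁴ mol/L
[Cl⁻] = (1.3×10⁻²)(160)/202.1 = 1.0×10⁻² mol/L
Q = [Tl⁺][Cl⁻] = 1.9×10⁻⁶
Q = 1.9×10⁻⁶ < Ksp = 8.1×10⁻⁵, so the solution is unsaturated and no precipitate forms.

No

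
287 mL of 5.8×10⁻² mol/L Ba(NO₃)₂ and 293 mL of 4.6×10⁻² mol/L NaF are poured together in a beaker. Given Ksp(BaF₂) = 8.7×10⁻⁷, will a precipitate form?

After mixing, V = 287 mL + 293 mL = 580 mL.
[Ba²⁺] = (5.8×10⁻²)(287)/580 = 2.9×10⁻² mol/L
[F⁻] = (4.6×10⁻²)(293)/580 = 2.3×10⁻² mol/L
Q = [Ba²⁺][F⁻]^2 = 1.5×10⁻⁵
Because Q > Ksp (1.5×10⁻⁵ vs 8.7×10⁻⁷), a precipitate of BaF₂ forms.

Yes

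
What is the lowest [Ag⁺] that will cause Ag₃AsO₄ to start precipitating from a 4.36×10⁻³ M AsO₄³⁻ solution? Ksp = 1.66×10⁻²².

3.36×10⁻⁷ M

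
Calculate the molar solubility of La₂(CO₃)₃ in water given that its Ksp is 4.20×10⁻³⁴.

8.28×10⁻⁸ M

La₂(CO₃)₃(s) ⇌ 2 La³⁺(aq) + 3 CO₃²⁻(aq)
Let s be the molar solubility. Then [La³⁺] = 2s and [CO₃²⁻] = 3s.
Ksp = [La³⁺]^2[CO₃²⁻]^3 = (2s)^2 · (3s)^3 = 108s^5
108s^5 = 4.20×10⁻³⁴  ⇒  s^5 = 3.89×10⁻³⁶
s = (3.89×10⁻³⁶)^(1/5) = 8.28×10⁻⁸ mol L⁻¹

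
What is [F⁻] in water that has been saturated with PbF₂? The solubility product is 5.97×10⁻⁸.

4.92×10⁻³ M

PbF₂(s) ⇌ Pb²⁺(aq) + 2 F⁻(aq)
With molar solubility s: [Pb²⁺] = s, [F⁻] = 2s.
Ksp = [Pb²⁺][F⁻]^2 = s · (2s)^2 = 4s^3 = 5.97×10⁻⁸
s = 2.46×10⁻³ mol L⁻¹
[F⁻] = 2s = 4.92×10⁻³ mol L⁻¹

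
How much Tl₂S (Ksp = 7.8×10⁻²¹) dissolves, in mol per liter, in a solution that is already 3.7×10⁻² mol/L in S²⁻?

2.3×10⁻¹⁰ M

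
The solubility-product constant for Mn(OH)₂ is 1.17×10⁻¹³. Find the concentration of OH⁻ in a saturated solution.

6.16×10⁻⁵ M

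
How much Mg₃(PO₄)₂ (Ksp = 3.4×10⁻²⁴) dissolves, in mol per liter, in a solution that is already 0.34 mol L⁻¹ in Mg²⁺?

4.7×10⁻¹² M

Mg₃(PO₄)₂(s) ⇌ 3 Mg²⁺(aq) + 2 PO₄³⁻(aq)
Mg²⁺ is already present at 0.34 mol L⁻¹. If s mol/L of Mg₃(PO₄)₂ dissolves, [PO₄³⁻] = 2s while [Mg²⁺] ≈ 0.34 mol L⁻¹.
Ksp = [Mg²⁺]^3[PO₄³⁻]^2 = (0.34)^3(2s)^2
(2s)^2 = 3.4×10⁻²⁴ / (0.34)^3 = 8.7×10⁻²³
s = 4.7×10⁻¹² mol L⁻¹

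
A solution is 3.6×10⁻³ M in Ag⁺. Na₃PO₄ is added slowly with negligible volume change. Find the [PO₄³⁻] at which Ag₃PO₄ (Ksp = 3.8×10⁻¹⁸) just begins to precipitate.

8.1×10⁻¹¹ M

Each salt precipitates once Q = Ksp for that salt.
Ag₃PO₄(s) ⇌ 3 Ag⁺(aq) + PO₄³⁻(aq)
Ksp = [Ag⁺]^3[PO₄³⁻] = [PO₄³⁻](3.6×10⁻³)^3
[PO₄³⁻] = 3.8×10⁻¹⁸ / (3.6×10⁻³)^3 = 8.1×10⁻¹¹
[PO₄³⁻] = 8.1×10⁻¹¹ M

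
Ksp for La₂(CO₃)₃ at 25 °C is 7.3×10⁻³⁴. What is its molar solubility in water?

9.2×10⁻⁸ M

La₂(CO₃)₃(s) ⇌ 2 La³⁺(aq) + 3 CO₃²⁻(aq)
With molar solubility s: [La³⁺] = 2s, [CO₃²⁻] = 3s.
Ksp = [La³⁺]^2[CO₃²⁻]^3 = (2s)^2 · (3s)^3 = 108s^5
108s^5 = 7.3×10⁻³⁴  ⇒  s^5 = 6.8×10⁻³⁶
s = (6.8×10⁻³⁶)^(1/5) = 9.2×10⁻⁸ M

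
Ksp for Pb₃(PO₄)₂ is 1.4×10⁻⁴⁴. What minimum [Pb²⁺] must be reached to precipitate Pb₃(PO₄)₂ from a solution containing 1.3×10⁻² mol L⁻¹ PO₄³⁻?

4.4×10⁻¹⁴ M

Precipitation begins when Q = Ksp.
Pb₃(PO₄)₂(s) ⇌ 3 Pb²⁺(aq) + 2 PO₄³⁻(aq)
Ksp = [Pb²⁺]^3[PO₄³⁻]^2 = [Pb²⁺]^3(1.3×10⁻²)^2
[Pb²⁺]^3 = 1.4×10⁻⁴⁴ / (1.3×10⁻²)^2 = 8.3×10⁻⁴¹
[Pb²⁺] = 4.4×10⁻¹⁴ mol L⁻¹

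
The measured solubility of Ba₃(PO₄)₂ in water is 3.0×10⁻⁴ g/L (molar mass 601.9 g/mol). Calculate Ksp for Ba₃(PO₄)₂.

s = (3.0×10⁻⁴ g L⁻¹)/(601.9 g mol⁻¹) = 4.984×10⁻⁷ M
Ba₃(PO₄)₂(s) ⇌ 3 Ba²⁺(aq) + 2 PO₄³⁻(aq)
Call the molar solubility s, so that [Ba²⁺] = 3s and [PO₄³⁻] = 2s.
Ksp = [Ba²⁺]^3[PO₄³⁻]^2 = (3s)^3 · (2s)^2 = 108s^5
Ksp = 108 × (4.984×10⁻⁷)^5 = 3.3×10⁻³⁰

Ksp = 3.3×10⁻³⁰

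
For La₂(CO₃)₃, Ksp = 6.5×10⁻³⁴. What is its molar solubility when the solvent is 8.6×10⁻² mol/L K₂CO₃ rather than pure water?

La₂(CO₃)₃(s) ⇌ 2 La³⁺(aq) + 3 CO₃²⁻(aq)
CO₃²⁻ is already present at 8.6×10⁻² mol/L. If s mol/L of La₂(CO₃)₃ dissolves, [La³⁺] = 2s while [CO₃²⁻] ≈ 8.6×10⁻² mol/L.
Ksp = [La³⁺]^2[CO₃²⁻]^3 = (2s)^2(8.6×10⁻²)^3
(2s)^2 = 6.5×10⁻³⁴ / (8.6×10⁻²)^3 = 1.0×10⁻³⁰
s = 5.1×10⁻¹⁶ mol/L

5.1×10⁻¹⁶ M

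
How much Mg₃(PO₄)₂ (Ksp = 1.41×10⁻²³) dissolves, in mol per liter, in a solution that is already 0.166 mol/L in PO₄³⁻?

2.67×10⁻⁸ M

Mg₃(PO₄)₂(s) ⇌ 3 Mg²⁺(aq) + 2 PO₄³⁻(aq)
Let s be the solubility of Mg₃(PO₄)₂ here. The common ion gives [PO₄³⁻] ≈ 0.166 mol/L, and [Mg²⁺] = 3s.
Ksp = [Mg²⁺]^3[PO₄³⁻]^2 = (3s)^3(0.166)^2
(3s)^3 = 1.41×10⁻²³ / (0.166)^2 = 5.12×10⁻²²
s = 2.67×10⁻⁸ mol/L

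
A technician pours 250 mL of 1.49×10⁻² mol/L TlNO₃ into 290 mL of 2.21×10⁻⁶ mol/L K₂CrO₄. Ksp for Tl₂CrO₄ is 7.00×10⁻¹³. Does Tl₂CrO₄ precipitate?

The combined volume is 540 mL.
[Tl⁺] = (1.49×10⁻²)(250)/540 = 6.90×10⁻³ mol/L
[CrO₄²⁻] = (2.21×10⁻⁶)(290)/540 = 1.19×10⁻⁶ mol/L
Q = [Tl⁺]^2[CrO₄²⁻] = 5.65×10⁻¹¹
Since Q (5.65×10⁻¹¹) exceeds Ksp (7.00×10⁻¹³), Tl₂CrO₄ will precipitate.

Yes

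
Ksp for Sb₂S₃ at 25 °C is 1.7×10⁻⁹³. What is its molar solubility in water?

Sb₂S₃(s) ⇌ 2 Sb³⁺(aq) + 3 S²⁻(aq)
If s mol/L of Sb₂S₃ dissolves, [Sb³⁺] = 2s and [S²⁻] = 3s.
Ksp = [Sb³⁺]^2[S²⁻]^3 = (2s)^2 · (3s)^3 = 108s^5
108s^5 = 1.7×10⁻⁹³  ⇒  s^5 = 1.6×10⁻⁹⁵
Taking the 5th root, s = 1.1×10⁻¹⁹ mol L⁻¹.

1.1×10⁻¹⁹ M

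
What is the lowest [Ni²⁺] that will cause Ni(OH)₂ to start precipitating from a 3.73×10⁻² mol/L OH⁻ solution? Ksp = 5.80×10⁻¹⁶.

4.17×10⁻¹³ M

Precipitation of each salt begins when its ion product equals Ksp.
Ni(OH)₂(s) ⇌ Ni²⁺(aq) + 2 OH⁻(aq)
Ksp = [Ni²⁺][OH⁻]^2 = [Ni²⁺](3.73×10⁻²)^2
[Ni²⁺] = 5.80×10⁻¹⁶ / (3.73×10⁻²)^2 = 4.17×10⁻¹³
[Ni²⁺] = 4.17×10⁻¹³ mol/L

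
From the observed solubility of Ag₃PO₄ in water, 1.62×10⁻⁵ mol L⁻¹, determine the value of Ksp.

Ksp = 1.86×10⁻¹⁸

Ag₃PO₄(s) ⇌ 3 Ag⁺(aq) + PO₄³⁻(aq)
Let s be the molar solubility. Then [Ag⁺] = 3s and [PO₄³⁻] = s.
Ksp = [Ag⁺]^3[PO₄³⁻] = (3s)^3 · s = 27s^4
Ksp = 27 × (1.62×10⁻⁵)^4 = 1.86×10⁻¹⁸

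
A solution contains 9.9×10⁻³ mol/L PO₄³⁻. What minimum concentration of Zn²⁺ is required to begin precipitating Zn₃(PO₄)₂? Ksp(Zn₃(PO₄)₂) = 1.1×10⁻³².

4.8×10⁻¹⁰ M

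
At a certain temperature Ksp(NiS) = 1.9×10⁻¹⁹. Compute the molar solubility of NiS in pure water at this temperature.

4.4×10⁻¹⁰ M

NiS(s) ⇌ Ni²⁺(aq) + S²⁻(aq)
Call the molar solubility s, so that [Ni²⁺] = s and [S²⁻] = s.
Ksp = [Ni²⁺][S²⁻] = s · s = s^2
s^2 = 1.9×10⁻¹⁹
Taking the 2nd root, s = 4.4×10⁻¹⁰ M.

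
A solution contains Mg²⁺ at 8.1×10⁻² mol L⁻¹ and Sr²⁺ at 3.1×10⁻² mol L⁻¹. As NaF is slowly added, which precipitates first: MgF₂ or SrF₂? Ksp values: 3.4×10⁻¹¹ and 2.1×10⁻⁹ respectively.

Each salt precipitates once Q = Ksp for that salt.
For MgF₂: [F⁻] = (Ksp/[Mg²⁺])^(1/2) = 2.0×10⁻⁵ mol L⁻¹
For SrF₂: [F⁻] = (Ksp/[Sr²⁺])^(1/2) = 2.6×10⁻⁴ mol L⁻¹
The smaller threshold [F⁻] is reached first, so MgF₂ precipitates first.

MgF₂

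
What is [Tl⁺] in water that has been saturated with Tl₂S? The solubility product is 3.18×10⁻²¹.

Tl₂S(s) ⇌ 2 Tl⁺(aq) + S²⁻(aq)
For each mole of Tl₂S that dissolves per liter, [Tl⁺] = 2s and [S²⁻] = s; let s denote this solubility.
Ksp = [Tl⁺]^2[S²⁻] = (2s)^2 · s = 4s^3 = 3.18×10⁻²¹
s = 9.26×10⁻⁸ M
[Tl⁺] = 2s = 1.85×10⁻⁷ M

1.85×10⁻⁷ M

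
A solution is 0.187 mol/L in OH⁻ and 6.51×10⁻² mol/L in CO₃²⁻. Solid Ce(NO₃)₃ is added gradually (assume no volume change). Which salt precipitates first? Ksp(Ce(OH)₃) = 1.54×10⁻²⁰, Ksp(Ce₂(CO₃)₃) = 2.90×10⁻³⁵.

Ce(OH)₃

Precipitation of each salt begins when its ion product equals Ksp.
For Ce(OH)₃: [Ce³⁺] = (Ksp/[OH⁻]^3) = 2.36×10⁻¹⁸ mol/L
For Ce₂(CO₃)₃: [Ce³⁺] = (Ksp/[CO₃²⁻]^3)^(1/2) = 3.24×10⁻¹⁶ mol/L
Ce(OH)₃ requires the lower [Ce³⁺], so it precipitates first.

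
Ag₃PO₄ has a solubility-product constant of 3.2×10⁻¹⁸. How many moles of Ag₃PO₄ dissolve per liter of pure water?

Ag₃PO₄(s) ⇌ 3 Ag⁺(aq) + PO₄³⁻(aq)
If s mol/L of Ag₃PO₄ dissolves, [Ag⁺] = 3s and [PO₄³⁻] = s.
Ksp = [Ag⁺]^3[PO₄³⁻] = (3s)^3 · s = 27s^4
27s^4 = 3.2×10⁻¹⁸  ⇒  s^4 = 1.2×10⁻¹⁹
s = (1.2×10⁻¹⁹)^(1/4) = 1.9×10⁻⁵ M

1.9×10⁻⁵ M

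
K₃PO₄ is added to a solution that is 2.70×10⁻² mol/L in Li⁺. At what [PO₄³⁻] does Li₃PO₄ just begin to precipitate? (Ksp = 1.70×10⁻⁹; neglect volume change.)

Precipitation of each salt begins when its ion product equals Ksp.
Li₃PO₄(s) ⇌ 3 Li⁺(aq) + PO₄³⁻(aq)
Ksp = [Li⁺]^3[PO₄³⁻] = [PO₄³⁻](2.70×10⁻²)^3
[PO₄³⁻] = 1.70×10⁻⁹ / (2.70×10⁻²)^3 = 8.64×10⁻⁵
[PO₄³⁻] = 8.64×10⁻⁵ mol/L

8.64×10⁻⁵ M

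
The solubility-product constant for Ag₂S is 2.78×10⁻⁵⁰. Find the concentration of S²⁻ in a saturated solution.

1.91×10⁻¹⁷ M

Ag₂S(s) ⇌ 2 Ag⁺(aq) + S²⁻(aq)
For each mole of Ag₂S that dissolves per liter, [Ag⁺] = 2s and [S²⁻] = s; let s denote this solubility.
Ksp = [Ag⁺]^2[S²⁻] = (2s)^2 · s = 4s^3 = 2.78×10⁻⁵⁰
s = 1.91×10⁻¹⁷ mol/L
[S²⁻] = s = 1.91×10⁻¹⁷ mol/L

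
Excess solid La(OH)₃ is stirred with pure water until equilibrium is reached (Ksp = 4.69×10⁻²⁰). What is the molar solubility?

La(OH)₃(s) ⇌ La³⁺(aq) + 3 OH⁻(aq)
Let s be the molar solubility. Then [La³⁺] = s and [OH⁻] = 3s.
Ksp = [La³⁺][OH⁻]^3 = s · (3s)^3 = 27s^4
27s^4 = 4.69×10⁻²⁰  ⇒  s^4 = 1.74×10⁻²¹
s = (1.74×10⁻²¹)^(1/4) = 6.46×10⁻⁶ M

6.46×10⁻⁶ M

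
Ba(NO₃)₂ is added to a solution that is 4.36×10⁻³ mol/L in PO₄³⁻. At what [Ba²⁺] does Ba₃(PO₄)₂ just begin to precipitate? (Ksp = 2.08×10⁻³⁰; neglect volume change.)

Each salt precipitates once Q = Ksp for that salt.
Ba₃(PO₄)₂(s) ⇌ 3 Ba²⁺(aq) + 2 PO₄³⁻(aq)
Ksp = [Ba²⁺]^3[PO₄³⁻]^2 = [Ba²⁺]^3(4.36×10⁻³)^2
[Ba²⁺]^3 = 2.08×10⁻³⁰ / (4.36×10⁻³)^2 = 1.09×10⁻²⁵
[Ba²⁺] = 4.78×10⁻⁹ mol/L

4.78×10⁻⁹ M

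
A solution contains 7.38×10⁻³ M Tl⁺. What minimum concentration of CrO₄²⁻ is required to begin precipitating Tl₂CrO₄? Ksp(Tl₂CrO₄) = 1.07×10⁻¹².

A salt starts to precipitate once the ion product Q reaches its Ksp.
Tl₂CrO₄(s) ⇌ 2 Tl⁺(aq) + CrO₄²⁻(aq)
Ksp = [Tl⁺]^2[CrO₄²⁻] = [CrO₄²⁻](7.38×10⁻³)^2
[CrO₄²⁻] = 1.07×10⁻¹² / (7.38×10⁻³)^2 = 1.96×10⁻⁸
[CrO₄²⁻] = 1.96×10⁻⁸ M

1.96×10⁻⁸ M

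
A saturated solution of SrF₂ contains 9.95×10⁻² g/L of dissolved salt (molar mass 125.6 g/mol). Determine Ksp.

Ksp = 1.99×10⁻⁹

s = (9.95×10⁻² g L⁻¹)/(125.6 g mol⁻¹) = 7.9220×10⁻⁴ M
SrF₂(s) ⇌ Sr²⁺(aq) + 2 F⁻(aq)
If s mol/L of SrF₂ dissolves, [Sr²⁺] = s and [F⁻] = 2s.
Ksp = [Sr²⁺][F⁻]^2 = s · (2s)^2 = 4s^3
Ksp = 4 × (7.9220×10⁻⁴)^3 = 1.99×10⁻⁹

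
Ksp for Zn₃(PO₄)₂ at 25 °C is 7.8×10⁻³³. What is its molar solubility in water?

1.5×10⁻⁷ M

Zn₃(PO₄)₂(s) ⇌ 3 Zn²⁺(aq) + 2 PO₄³⁻(aq)
Call the molar solubility s, so that [Zn²⁺] = 3s and [PO₄³⁻] = 2s.
Ksp = [Zn²⁺]^3[PO₄³⁻]^2 = (3s)^3 · (2s)^2 = 108s^5
108s^5 = 7.8×10⁻³³  ⇒  s^5 = 7.2×10⁻³⁵
s = (7.2×10⁻³⁵)^(1/5) = 1.5×10⁻⁷ M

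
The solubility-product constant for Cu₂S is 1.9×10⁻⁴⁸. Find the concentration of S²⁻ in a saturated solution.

Cu₂S(s) ⇌ 2 Cu⁺(aq) + S²⁻(aq)
For each mole of Cu₂S that dissolves per liter, [Cu⁺] = 2s and [S²⁻] = s; let s denote this solubility.
Ksp = [Cu⁺]^2[S²⁻] = (2s)^2 · s = 4s^3 = 1.9×10⁻⁴⁸
s = 7.8×10⁻¹⁷ mol/L
[S²⁻] = s = 7.8×10⁻¹⁷ mol/L

7.8×10⁻¹⁷ M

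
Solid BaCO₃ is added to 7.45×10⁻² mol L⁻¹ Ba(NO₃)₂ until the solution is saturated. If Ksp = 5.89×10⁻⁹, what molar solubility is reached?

BaCO₃(s) ⇌ Ba²⁺(aq) + CO₃²⁻(aq)
Ba²⁺ is already present at 7.45×10⁻² mol L⁻¹. If s mol/L of BaCO₃ dissolves, [CO₃²⁻] = s while [Ba²⁺] ≈ 7.45×10⁻² mol L⁻¹.
Ksp = [Ba²⁺][CO₃²⁻] = (7.45×10⁻²)s
s = 5.89×10⁻⁹ / (7.45×10⁻²) = 7.91×10⁻⁸
s = 7.91×10⁻⁸ mol L⁻¹

7.91×10⁻⁸ M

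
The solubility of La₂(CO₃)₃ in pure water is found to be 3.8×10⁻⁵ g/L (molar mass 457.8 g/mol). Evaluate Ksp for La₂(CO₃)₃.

Ksp = 4.3×10⁻³⁴

s = (3.8×10⁻⁵ g L⁻¹)/(457.8 g mol⁻¹) = 8.301×10⁻⁸ M
La₂(CO₃)₃(s) ⇌ 2 La³⁺(aq) + 3 CO₃²⁻(aq)
For each mole of La₂(CO₃)₃ that dissolves per liter, [La³⁺] = 2s and [CO₃²⁻] = 3s; let s denote this solubility.
Ksp = [La³⁺]^2[CO₃²⁻]^3 = (2s)^2 · (3s)^3 = 108s^5
Ksp = 108 × (8.301×10⁻⁸)^5 = 4.3×10⁻³⁴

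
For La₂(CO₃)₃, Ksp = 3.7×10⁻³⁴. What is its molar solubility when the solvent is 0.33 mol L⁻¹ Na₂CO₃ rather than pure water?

La₂(CO₃)₃(s) ⇌ 2 La³⁺(aq) + 3 CO₃²⁻(aq)
Let s be the solubility of La₂(CO₃)₃ here. The common ion gives [CO₃²⁻] ≈ 0.33 mol L⁻¹, and [La³⁺] = 2s.
Ksp = [La³⁺]^2[CO₃²⁻]^3 = (2s)^2(0.33)^3
(2s)^2 = 3.7×10⁻³⁴ / (0.33)^3 = 1.0×10⁻³²
s = 5.1×10⁻¹⁷ mol L⁻¹

5.1×10⁻¹⁷ M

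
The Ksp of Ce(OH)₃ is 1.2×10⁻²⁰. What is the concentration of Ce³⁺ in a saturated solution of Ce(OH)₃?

Ce(OH)₃(s) ⇌ Ce³⁺(aq) + 3 OH⁻(aq)
Call the molar solubility s, so that [Ce³⁺] = s and [OH⁻] = 3s.
Ksp = [Ce³⁺][OH⁻]^3 = s · (3s)^3 = 27s^4 = 1.2×10⁻²⁰
s = 4.6×10⁻⁶ M
[Ce³⁺] = s = 4.6×10⁻⁶ M

4.6×10⁻⁶ M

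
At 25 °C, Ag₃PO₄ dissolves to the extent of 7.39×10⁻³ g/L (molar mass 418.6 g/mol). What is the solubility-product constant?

s = (7.39×10⁻³ g L⁻¹)/(418.6 g mol⁻¹) = 1.7654×10⁻⁵ M
Ag₃PO₄(s) ⇌ 3 Ag⁺(aq) + PO₄³⁻(aq)
With molar solubility s: [Ag⁺] = 3s, [PO₄³⁻] = s.
Ksp = [Ag⁺]^3[PO₄³⁻] = (3s)^3 · s = 27s^4
Ksp = 27 × (1.7654×10⁻⁵)^4 = 2.62×10⁻¹⁸

Ksp = 2.62×10⁻¹⁸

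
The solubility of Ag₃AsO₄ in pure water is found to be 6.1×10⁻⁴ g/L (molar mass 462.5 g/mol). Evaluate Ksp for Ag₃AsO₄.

Ksp = 8.2×10⁻²³

s = (6.1×10⁻⁴ g L⁻¹)/(462.5 g mol⁻¹) = 1.319×10⁻⁶ M
Ag₃AsO₄(s) ⇌ 3 Ag⁺(aq) + AsO₄³⁻(aq)
Let s be the molar solubility. Then [Ag⁺] = 3s and [AsO₄³⁻] = s.
Ksp = [Ag⁺]^3[AsO₄³⁻] = (3s)^3 · s = 27s^4
Ksp = 27 × (1.319×10⁻⁶)^4 = 8.2×10⁻²³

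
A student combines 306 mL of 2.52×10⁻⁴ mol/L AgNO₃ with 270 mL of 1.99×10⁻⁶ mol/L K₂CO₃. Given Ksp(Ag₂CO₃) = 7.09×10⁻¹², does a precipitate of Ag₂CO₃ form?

No

Total volume after mixing = 306 + 270 = 576 mL.
[Ag⁺] = (2.52×10⁻⁴)(306)/576 = 1.34×10⁻⁴ mol/L
[CO₃²⁻] = (1.99×10⁻⁶)(270)/576 = 9.33×10⁻⁷ mol/L
Q = [Ag⁺]^2[CO₃²⁻] = 1.67×10⁻¹⁴
Q < Ksp (1.67×10⁻¹⁴ vs 7.09×10⁻¹²); the solution remains unsaturated and no precipitate forms.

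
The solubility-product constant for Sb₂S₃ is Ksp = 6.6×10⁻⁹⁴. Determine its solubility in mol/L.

Sb₂S₃(s) ⇌ 2 Sb³⁺(aq) + 3 S²⁻(aq)
Call the molar solubility s, so that [Sb³⁺] = 2s and [S²⁻] = 3s.
Ksp = [Sb³⁺]^2[S²⁻]^3 = (2s)^2 · (3s)^3 = 108s^5
108s^5 = 6.6×10⁻⁹⁴  ⇒  s^5 = 6.1×10⁻⁹⁶
Taking the 5th root, s = 9.1×10⁻²⁰ mol L⁻¹.

9.1×10⁻²⁰ M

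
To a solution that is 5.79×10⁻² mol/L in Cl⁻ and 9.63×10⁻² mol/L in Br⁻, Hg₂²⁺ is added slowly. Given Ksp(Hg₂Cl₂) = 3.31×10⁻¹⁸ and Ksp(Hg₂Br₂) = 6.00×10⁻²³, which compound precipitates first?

A salt starts to precipitate once the ion product Q reaches its Ksp.
For Hg₂Cl₂: [Hg₂²⁺] = (Ksp/[Cl⁻]^2) = 9.87×10⁻¹⁶ mol/L
For Hg₂Br₂: [Hg₂²⁺] = (Ksp/[Br⁻]^2) = 6.47×10⁻²¹ mol/L
Hg₂Br₂ requires the lower [Hg₂²⁺], so it precipitates first.

Hg₂Br₂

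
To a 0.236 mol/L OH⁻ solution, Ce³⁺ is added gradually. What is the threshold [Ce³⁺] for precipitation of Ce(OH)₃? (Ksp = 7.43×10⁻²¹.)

Precipitation begins when Q = Ksp.
Ce(OH)₃(s) ⇌ Ce³⁺(aq) + 3 OH⁻(aq)
Ksp = [Ce³⁺][OH⁻]^3 = [Ce³⁺](0.236)^3
[Ce³⁺] = 7.43×10⁻²¹ / (0.236)^3 = 5.65×10⁻¹⁹
[Ce³⁺] = 5.65×10⁻¹⁹ mol/L

5.65×10⁻¹⁹ M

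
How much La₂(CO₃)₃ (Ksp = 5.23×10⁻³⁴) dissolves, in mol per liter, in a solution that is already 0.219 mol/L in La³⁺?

La₂(CO₃)₃(s) ⇌ 2 La³⁺(aq) + 3 CO₃²⁻(aq)
La³⁺ is already present at 0.219 mol/L. If s mol/L of La₂(CO₃)₃ dissolves, [CO₃²⁻] = 3s while [La³⁺] ≈ 0.219 mol/L.
Ksp = [La³⁺]^2[CO₃²⁻]^3 = (0.219)^2(3s)^3
(3s)^3 = 5.23×10⁻³⁴ / (0.219)^2 = 1.09×10⁻³²
s = 7.39×10⁻¹² mol/L

7.39×10⁻¹² M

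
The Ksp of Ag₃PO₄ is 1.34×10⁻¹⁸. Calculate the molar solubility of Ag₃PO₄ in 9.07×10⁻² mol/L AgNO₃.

1.80×10⁻¹⁵ M

Ag₃PO₄(s) ⇌ 3 Ag⁺(aq) + PO₄³⁻(aq)
With Ag⁺ already at 9.07×10⁻² mol/L and s small, take [Ag⁺] ≈ 9.07×10⁻² mol/L and [PO₄³⁻] = s.
Ksp = [Ag⁺]^3[PO₄³⁻] = (9.07×10⁻²)^3s
s = 1.34×10⁻¹⁸ / (9.07×10⁻²)^3 = 1.80×10⁻¹⁵
s = 1.80×10⁻¹⁵ mol/L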